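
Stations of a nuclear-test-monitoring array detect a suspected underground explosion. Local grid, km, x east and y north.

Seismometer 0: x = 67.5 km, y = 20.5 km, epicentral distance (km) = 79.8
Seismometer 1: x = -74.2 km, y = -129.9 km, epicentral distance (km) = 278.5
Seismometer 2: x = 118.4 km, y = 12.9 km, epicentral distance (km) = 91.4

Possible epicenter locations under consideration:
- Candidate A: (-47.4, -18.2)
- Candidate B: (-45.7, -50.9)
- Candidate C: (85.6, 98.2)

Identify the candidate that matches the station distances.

For each candidate, compare |candidate − station| to the reported distance:
Candidate A: residuals Seismometer 0 41.4, Seismometer 1 163.6, Seismometer 2 77.3 → max 163.6 km
Candidate B: residuals Seismometer 0 54.0, Seismometer 1 194.5, Seismometer 2 84.7 → max 194.5 km
Candidate C: residuals Seismometer 0 0.0, Seismometer 1 0.0, Seismometer 2 0.0 → max 0.0 km
Only Candidate C has all residuals ≈ 0.

Candidate C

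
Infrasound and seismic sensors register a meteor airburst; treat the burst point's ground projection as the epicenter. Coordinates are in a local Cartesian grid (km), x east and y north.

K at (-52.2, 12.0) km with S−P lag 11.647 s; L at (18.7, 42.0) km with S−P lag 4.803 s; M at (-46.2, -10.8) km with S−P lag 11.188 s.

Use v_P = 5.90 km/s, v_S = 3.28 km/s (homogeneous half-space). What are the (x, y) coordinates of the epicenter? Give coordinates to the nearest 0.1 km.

Distance from S−P lag: d = Δt · v_P v_S / (v_P − v_S) = Δt · (5.90·3.28)/(5.90−3.28) ≈ 7.3863·Δt.
So d_K = 86.03, d_L = 35.48, d_M = 82.64 km.
Circle about each station: (x + 52.2)² + (y − 12.0)² = 86.03²; (x − 18.7)² + (y − 42.0)² = 35.48²; (x + 46.2)² + (y + 10.8)² = 82.64².
Subtracting the K equation from the L and M equations removes the quadratic terms:
141.8 x + 60.0 y = 5387.18
12.0 x − 45.6 y = -45.97
Solving the 2×2 system: x ≈ 33.8, y ≈ 9.9 km.

x ≈ 33.8 km, y ≈ 9.9 km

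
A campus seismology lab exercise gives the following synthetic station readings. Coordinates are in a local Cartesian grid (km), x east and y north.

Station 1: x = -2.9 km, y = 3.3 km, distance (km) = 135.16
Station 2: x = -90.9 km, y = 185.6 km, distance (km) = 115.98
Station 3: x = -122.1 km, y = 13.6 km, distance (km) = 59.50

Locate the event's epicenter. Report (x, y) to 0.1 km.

Circle about each station: (x + 2.9)² + (y − 3.3)² = 135.16²; (x + 90.9)² + (y − 185.6)² = 115.98²; (x + 122.1)² + (y − 13.6)² = 59.50².
Subtracting the Station 1 equation from the Station 2 and Station 3 equations removes the quadratic terms:
-176.0 x + 364.6 y = 47507.74
-238.4 x + 20.6 y = 29802.05
Solving the 2×2 system: x ≈ -118.7, y ≈ 73.0 km.
Check against Station 1 (with the unrounded x, y): √((x + 2.9)²+(y − 3.3)²) = 135.16 ≈ 135.16 km. ✓

x ≈ -118.7 km, y ≈ 73.0 km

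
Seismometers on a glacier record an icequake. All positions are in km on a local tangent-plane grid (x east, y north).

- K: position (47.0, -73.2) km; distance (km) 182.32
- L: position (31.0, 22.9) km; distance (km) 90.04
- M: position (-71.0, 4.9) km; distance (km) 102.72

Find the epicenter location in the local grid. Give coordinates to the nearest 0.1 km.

-22.4 km east, 95.4 km north

Circle about each station: (x − 47.0)² + (y + 73.2)² = 182.32²; (x − 31.0)² + (y − 22.9)² = 90.04²; (x + 71.0)² + (y − 4.9)² = 102.72².
Subtracting pairs of circle equations eliminates x²+y² and gives linear equations (the radical axes):
-32.0 x + 192.2 y = 19051.55
-236.0 x + 156.2 y = 20186.95
Solving the 2×2 system: x ≈ -22.4, y ≈ 95.4 km.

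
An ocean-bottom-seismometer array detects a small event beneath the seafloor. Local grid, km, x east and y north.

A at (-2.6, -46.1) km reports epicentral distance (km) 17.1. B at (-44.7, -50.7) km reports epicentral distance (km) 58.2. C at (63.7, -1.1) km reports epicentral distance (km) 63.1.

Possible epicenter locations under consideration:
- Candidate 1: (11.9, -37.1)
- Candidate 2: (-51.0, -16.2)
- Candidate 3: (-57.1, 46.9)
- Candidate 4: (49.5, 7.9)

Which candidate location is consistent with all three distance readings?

Candidate 1

For each candidate, compare |candidate − station| to the reported distance:
Candidate 1: residuals A 0.0, B 0.0, C 0.0 → max 0.0 km
Candidate 2: residuals A 39.8, B 23.1, C 52.6 → max 52.6 km
Candidate 3: residuals A 90.7, B 40.2, C 66.9 → max 90.7 km
Candidate 4: residuals A 57.9, B 52.7, C 46.3 → max 57.9 km
Only Candidate 1 has all residuals ≈ 0.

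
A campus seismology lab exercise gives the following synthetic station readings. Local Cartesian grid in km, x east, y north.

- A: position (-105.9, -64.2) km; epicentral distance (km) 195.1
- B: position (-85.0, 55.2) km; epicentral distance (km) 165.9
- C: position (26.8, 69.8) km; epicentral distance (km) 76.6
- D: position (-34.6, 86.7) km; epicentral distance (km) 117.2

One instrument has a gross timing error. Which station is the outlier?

Solve using three stations at a time. Using A, B, C (subtract circle equations pairwise → linear system) gives (x, y) ≈ (74.6, 9.9).
Distances from that point to each station vs reported:
  A: calculated 195.1 vs reported 195.1 → residual 0.0 km
  B: calculated 165.9 vs reported 165.9 → residual 0.0 km
  C: calculated 76.7 vs reported 76.6 → residual 0.1 km
  D: calculated 133.5 vs reported 117.2 → residual 16.3 km
A, B, C are mutually consistent (residuals ≈ 0); D is off by 16.3 km.

D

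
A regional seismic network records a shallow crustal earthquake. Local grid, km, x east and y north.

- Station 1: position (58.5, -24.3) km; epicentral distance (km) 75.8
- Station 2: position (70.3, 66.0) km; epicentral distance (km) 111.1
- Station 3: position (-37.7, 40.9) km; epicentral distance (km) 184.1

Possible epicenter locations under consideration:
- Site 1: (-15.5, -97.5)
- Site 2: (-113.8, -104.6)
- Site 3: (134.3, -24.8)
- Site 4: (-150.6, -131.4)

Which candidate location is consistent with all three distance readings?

Site 3

For each candidate, compare |candidate − station| to the reported distance:
Site 1: residuals Station 1 28.3, Station 2 73.5, Station 3 43.9 → max 73.5 km
Site 2: residuals Station 1 114.3, Station 2 139.9, Station 3 19.9 → max 139.9 km
Site 3: residuals Station 1 0.0, Station 2 0.0, Station 3 0.0 → max 0.0 km
Site 4: residuals Station 1 159.1, Station 2 185.1, Station 3 21.9 → max 185.1 km
Only Site 3 has all residuals ≈ 0.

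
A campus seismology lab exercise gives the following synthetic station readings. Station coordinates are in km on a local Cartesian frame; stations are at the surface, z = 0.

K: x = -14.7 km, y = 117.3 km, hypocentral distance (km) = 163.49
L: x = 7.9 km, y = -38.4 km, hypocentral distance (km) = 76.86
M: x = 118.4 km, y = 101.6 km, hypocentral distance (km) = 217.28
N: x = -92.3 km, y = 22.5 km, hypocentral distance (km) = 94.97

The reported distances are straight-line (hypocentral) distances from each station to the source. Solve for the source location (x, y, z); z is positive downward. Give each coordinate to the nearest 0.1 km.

(-41.9, -33.0, 58.3)

Each station gives a sphere (x−x_i)² + (y−y_i)² + z² = d_i² (stations at z=0).
Subtracting the K sphere from L and M: z² cancels, leaving linear equations in x and y:
45.2 x − 311.4 y = 8383.11
266.2 x − 31.4 y = -10115.88
Solving: x ≈ -41.894, y ≈ -33.002 km (keep extra digits for the depth step; rounded: -41.9, -33.0).
Then from the K sphere: z² = 163.49² − (x + 14.7)² − (y − 117.3)² with x = -41.894, y = -33.002, so z ≈ 58.299 ≈ 58.3 km.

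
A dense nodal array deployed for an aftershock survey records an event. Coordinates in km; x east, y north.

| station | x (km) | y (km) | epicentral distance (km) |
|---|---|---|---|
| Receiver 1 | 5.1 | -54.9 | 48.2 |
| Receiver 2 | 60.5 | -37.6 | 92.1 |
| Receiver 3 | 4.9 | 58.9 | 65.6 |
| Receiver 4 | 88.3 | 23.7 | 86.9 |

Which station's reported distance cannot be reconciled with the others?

Receiver 2

Solve using three stations at a time. Using Receiver 1, Receiver 3, Receiver 4 (subtract circle equations pairwise → linear system) gives (x, y) ≈ (6.9, -6.7).
Distances from that point to each station vs reported:
  Receiver 1: calculated 48.2 vs reported 48.2 → residual 0.0 km
  Receiver 2: calculated 61.9 vs reported 92.1 → residual 30.2 km
  Receiver 3: calculated 65.6 vs reported 65.6 → residual 0.0 km
  Receiver 4: calculated 86.9 vs reported 86.9 → residual 0.0 km
Receiver 1, Receiver 3, Receiver 4 are mutually consistent (residuals ≈ 0); Receiver 2 is off by 30.2 km.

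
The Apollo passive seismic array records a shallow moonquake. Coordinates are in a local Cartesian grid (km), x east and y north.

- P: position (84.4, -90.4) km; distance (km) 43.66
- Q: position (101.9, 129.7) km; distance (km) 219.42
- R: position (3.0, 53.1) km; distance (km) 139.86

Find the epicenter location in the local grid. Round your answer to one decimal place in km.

Circle about each station: (x − 84.4)² + (y + 90.4)² = 43.66²; (x − 101.9)² + (y − 129.7)² = 219.42²; (x − 3.0)² + (y − 53.1)² = 139.86².
Subtracting the P equation from the Q and R equations removes the quadratic terms:
35.0 x + 440.2 y = -34328.76
-162.8 x + 287.0 y = -30121.53
Solving the 2×2 system: x ≈ 41.7, y ≈ -81.3 km.
Check against P (with the unrounded x, y): √((x − 84.4)²+(y + 90.4)²) = 43.66 ≈ 43.66 km. ✓

(41.7, -81.3)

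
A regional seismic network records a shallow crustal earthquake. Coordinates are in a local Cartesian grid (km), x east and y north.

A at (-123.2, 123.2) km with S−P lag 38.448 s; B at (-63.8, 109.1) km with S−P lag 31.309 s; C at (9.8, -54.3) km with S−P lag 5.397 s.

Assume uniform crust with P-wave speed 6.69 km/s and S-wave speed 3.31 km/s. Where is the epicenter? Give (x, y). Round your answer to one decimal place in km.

Distance from S−P lag: d = Δt · v_P v_S / (v_P − v_S) = Δt · (6.69·3.31)/(6.69−3.31) ≈ 6.5514·Δt.
So d_A = 251.89, d_B = 205.12, d_C = 35.36 km.
Circle about each station: (x + 123.2)² + (y − 123.2)² = 251.89²; (x + 63.8)² + (y − 109.1)² = 205.12²; (x − 9.8)² + (y + 54.3)² = 35.36².
Subtracting pairs of circle equations eliminates x²+y² and gives linear equations (the radical axes):
118.8 x − 28.2 y = 6991.13
266.0 x − 355.0 y = 34886.29
Solving the 2×2 system: x ≈ 43.2, y ≈ -65.9 km.

x ≈ 43.2 km, y ≈ -65.9 km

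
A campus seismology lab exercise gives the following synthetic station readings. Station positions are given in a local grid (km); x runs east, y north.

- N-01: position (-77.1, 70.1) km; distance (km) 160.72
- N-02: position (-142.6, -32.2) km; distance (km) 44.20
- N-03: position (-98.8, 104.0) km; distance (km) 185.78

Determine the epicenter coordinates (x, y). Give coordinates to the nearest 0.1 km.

-143.2 km east, -76.4 km north

Circle about each station: (x + 77.1)² + (y − 70.1)² = 160.72²; (x + 142.6)² + (y + 32.2)² = 44.20²; (x + 98.8)² + (y − 104.0)² = 185.78².
Subtracting the N-01 equation from the N-02 and N-03 equations removes the quadratic terms:
-131.0 x − 204.6 y = 34390.46
-43.4 x + 67.8 y = 1035.73
Solving the 2×2 system: x ≈ -143.2, y ≈ -76.4 km.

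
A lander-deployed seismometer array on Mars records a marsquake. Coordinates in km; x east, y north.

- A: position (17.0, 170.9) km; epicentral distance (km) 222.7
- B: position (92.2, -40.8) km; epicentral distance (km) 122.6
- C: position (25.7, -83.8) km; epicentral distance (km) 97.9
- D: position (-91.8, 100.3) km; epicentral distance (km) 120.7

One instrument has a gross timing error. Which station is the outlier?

A

Solve using three stations at a time. Using B, C, D (subtract circle equations pairwise → linear system) gives (x, y) ≈ (-23.0, 1.1).
Distances from that point to each station vs reported:
  A: calculated 174.4 vs reported 222.7 → residual 48.3 km
  B: calculated 122.6 vs reported 122.6 → residual 0.0 km
  C: calculated 97.9 vs reported 97.9 → residual 0.0 km
  D: calculated 120.7 vs reported 120.7 → residual 0.0 km
B, C, D are mutually consistent (residuals ≈ 0); A is off by 48.3 km.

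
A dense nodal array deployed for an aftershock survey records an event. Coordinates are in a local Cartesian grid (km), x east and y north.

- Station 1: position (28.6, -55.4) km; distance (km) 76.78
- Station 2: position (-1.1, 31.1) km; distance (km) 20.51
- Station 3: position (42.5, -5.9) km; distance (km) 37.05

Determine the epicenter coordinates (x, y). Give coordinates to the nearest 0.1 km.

Circle about each station: (x − 28.6)² + (y + 55.4)² = 76.78²; (x + 1.1)² + (y − 31.1)² = 20.51²; (x − 42.5)² + (y + 5.9)² = 37.05².
Subtracting the Station 1 equation from the Station 2 and Station 3 equations removes the quadratic terms:
-59.4 x + 173.0 y = 2555.81
27.8 x + 99.0 y = 2476.41
Solving the 2×2 system: x ≈ 16.4, y ≈ 20.4 km.

x ≈ 16.4 km, y ≈ 20.4 km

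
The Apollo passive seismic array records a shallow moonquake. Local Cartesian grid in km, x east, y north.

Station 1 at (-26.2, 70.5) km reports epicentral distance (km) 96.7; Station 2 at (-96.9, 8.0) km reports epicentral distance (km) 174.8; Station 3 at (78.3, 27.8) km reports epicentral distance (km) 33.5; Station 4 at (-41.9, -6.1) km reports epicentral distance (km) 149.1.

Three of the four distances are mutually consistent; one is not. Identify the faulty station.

Station 4

Solve using three stations at a time. Using Station 1, Station 2, Station 3 (subtract circle equations pairwise → linear system) gives (x, y) ≈ (69.9, 60.2).
Distances from that point to each station vs reported:
  Station 1: calculated 96.7 vs reported 96.7 → residual 0.0 km
  Station 2: calculated 174.8 vs reported 174.8 → residual 0.0 km
  Station 3: calculated 33.4 vs reported 33.5 → residual 0.1 km
  Station 4: calculated 130.0 vs reported 149.1 → residual 19.1 km
Station 1, Station 2, Station 3 are mutually consistent (residuals ≈ 0); Station 4 is off by 19.1 km.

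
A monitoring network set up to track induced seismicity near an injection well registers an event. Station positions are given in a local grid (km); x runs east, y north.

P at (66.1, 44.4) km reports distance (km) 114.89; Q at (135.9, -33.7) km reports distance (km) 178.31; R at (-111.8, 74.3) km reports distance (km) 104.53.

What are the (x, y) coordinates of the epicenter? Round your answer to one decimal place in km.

x ≈ -39.4 km, y ≈ -1.1 km

Circle about each station: (x − 66.1)² + (y − 44.4)² = 114.89²; (x − 135.9)² + (y + 33.7)² = 178.31²; (x + 111.8)² + (y − 74.3)² = 104.53².
Subtracting the P equation from the Q and R equations removes the quadratic terms:
139.6 x − 156.2 y = -5330.81
-355.8 x + 59.8 y = 13952.35
Solving the 2×2 system: x ≈ -39.4, y ≈ -1.1 km.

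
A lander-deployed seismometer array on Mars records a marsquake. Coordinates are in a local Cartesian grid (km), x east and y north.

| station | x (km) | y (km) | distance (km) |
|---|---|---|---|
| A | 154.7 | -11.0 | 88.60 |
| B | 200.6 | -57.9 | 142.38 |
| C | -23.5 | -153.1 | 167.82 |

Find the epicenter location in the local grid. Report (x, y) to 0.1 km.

Circle about each station: (x − 154.7)² + (y + 11.0)² = 88.60²; (x − 200.6)² + (y + 57.9)² = 142.38²; (x + 23.5)² + (y + 153.1)² = 167.82².
Subtracting pairs of circle equations eliminates x²+y² and gives linear equations (the radical axes):
91.8 x − 93.8 y = 7117.58
-356.4 x − 284.2 y = -20374.82
Solving the 2×2 system: x ≈ 66.1, y ≈ -11.2 km.

66.1 km east, -11.2 km north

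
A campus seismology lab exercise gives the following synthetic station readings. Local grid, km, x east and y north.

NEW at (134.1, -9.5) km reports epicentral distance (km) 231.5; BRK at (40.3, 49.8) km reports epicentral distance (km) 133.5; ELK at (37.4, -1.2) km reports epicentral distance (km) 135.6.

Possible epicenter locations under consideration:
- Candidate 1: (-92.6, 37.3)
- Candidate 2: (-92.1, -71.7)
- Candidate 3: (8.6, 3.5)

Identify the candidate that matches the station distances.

For each candidate, compare |candidate − station| to the reported distance:
Candidate 1: residuals NEW 0.0, BRK 0.0, ELK 0.0 → max 0.0 km
Candidate 2: residuals NEW 3.1, BRK 46.2, ELK 11.8 → max 46.2 km
Candidate 3: residuals NEW 105.3, BRK 77.4, ELK 106.4 → max 106.4 km
Only Candidate 1 has all residuals ≈ 0.

Candidate 1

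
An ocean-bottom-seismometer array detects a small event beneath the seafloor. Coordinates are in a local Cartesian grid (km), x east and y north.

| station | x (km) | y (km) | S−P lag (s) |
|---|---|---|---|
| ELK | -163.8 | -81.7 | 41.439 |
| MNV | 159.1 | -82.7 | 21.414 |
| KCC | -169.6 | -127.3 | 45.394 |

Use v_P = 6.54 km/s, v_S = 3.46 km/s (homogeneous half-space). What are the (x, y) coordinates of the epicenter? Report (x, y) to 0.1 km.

Distance from S−P lag: d = Δt · v_P v_S / (v_P − v_S) = Δt · (6.54·3.46)/(6.54−3.46) ≈ 7.3469·Δt.
So d_ELK = 304.45, d_MNV = 157.33, d_KCC = 333.50 km.
Circle about each station: (x + 163.8)² + (y + 81.7)² = 304.45²; (x − 159.1)² + (y + 82.7)² = 157.33²; (x + 169.6)² + (y + 127.3)² = 333.50².
Subtracting pairs of circle equations eliminates x²+y² and gives linear equations (the radical axes):
645.8 x − 2.0 y = 66583.84
-11.6 x − 91.2 y = -7068.33
Solving the 2×2 system: x ≈ 103.3, y ≈ 64.4 km.

(103.3, 64.4)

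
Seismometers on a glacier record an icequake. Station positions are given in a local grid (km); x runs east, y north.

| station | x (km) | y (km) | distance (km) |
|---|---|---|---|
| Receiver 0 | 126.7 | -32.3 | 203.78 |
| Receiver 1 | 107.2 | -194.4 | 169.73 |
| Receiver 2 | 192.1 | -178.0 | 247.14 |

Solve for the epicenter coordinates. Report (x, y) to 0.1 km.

Circle about each station: (x − 126.7)² + (y + 32.3)² = 203.78²; (x − 107.2)² + (y + 194.4)² = 169.73²; (x − 192.1)² + (y + 178.0)² = 247.14².
Subtracting pairs of circle equations eliminates x²+y² and gives linear equations (the radical axes):
-39.0 x − 324.2 y = 44905.04
130.8 x − 291.4 y = 31938.34
Solving the 2×2 system: x ≈ -50.8, y ≈ -132.4 km.

-50.8 km east, -132.4 km north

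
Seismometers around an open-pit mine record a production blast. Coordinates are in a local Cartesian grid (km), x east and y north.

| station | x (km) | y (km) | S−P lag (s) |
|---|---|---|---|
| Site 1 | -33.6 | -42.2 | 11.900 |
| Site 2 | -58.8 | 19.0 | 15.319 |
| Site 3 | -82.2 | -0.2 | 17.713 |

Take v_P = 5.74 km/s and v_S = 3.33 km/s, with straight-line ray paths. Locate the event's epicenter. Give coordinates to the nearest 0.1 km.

Distance from S−P lag: d = Δt · v_P v_S / (v_P − v_S) = Δt · (5.74·3.33)/(5.74−3.33) ≈ 7.9312·Δt.
So d_Site 1 = 94.38, d_Site 2 = 121.50, d_Site 3 = 140.49 km.
Circle about each station: (x + 33.6)² + (y + 42.2)² = 94.38²; (x + 58.8)² + (y − 19.0)² = 121.50²; (x + 82.2)² + (y + 0.2)² = 140.49².
Subtracting the Site 1 equation from the Site 2 and Site 3 equations removes the quadratic terms:
-50.4 x + 122.4 y = -4946.03
-97.2 x + 84.0 y = -6982.78
Solving the 2×2 system: x ≈ 57.3, y ≈ -16.8 km.

57.3 km east, -16.8 km north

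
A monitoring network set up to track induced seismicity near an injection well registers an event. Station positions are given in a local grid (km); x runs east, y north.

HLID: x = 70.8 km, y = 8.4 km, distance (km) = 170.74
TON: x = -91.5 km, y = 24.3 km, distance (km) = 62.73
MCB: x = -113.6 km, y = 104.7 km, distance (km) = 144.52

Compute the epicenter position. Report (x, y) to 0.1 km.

x ≈ -93.4 km, y ≈ -38.4 km

Circle about each station: (x − 70.8)² + (y − 8.4)² = 170.74²; (x + 91.5)² + (y − 24.3)² = 62.73²; (x + 113.6)² + (y − 104.7)² = 144.52².
Subtracting the HLID equation from the TON and MCB equations removes the quadratic terms:
-324.6 x + 31.8 y = 29096.63
-368.8 x + 192.6 y = 27049.97
Solving the 2×2 system: x ≈ -93.4, y ≈ -38.4 km.
Check against HLID (with the unrounded x, y): √((x − 70.8)²+(y − 8.4)²) = 170.74 ≈ 170.74 km. ✓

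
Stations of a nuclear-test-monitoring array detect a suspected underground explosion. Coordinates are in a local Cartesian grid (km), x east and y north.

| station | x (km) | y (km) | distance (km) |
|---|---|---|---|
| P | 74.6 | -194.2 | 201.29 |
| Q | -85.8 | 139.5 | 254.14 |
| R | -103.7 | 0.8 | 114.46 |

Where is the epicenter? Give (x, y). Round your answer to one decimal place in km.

Circle about each station: (x − 74.6)² + (y + 194.2)² = 201.29²; (x + 85.8)² + (y − 139.5)² = 254.14²; (x + 103.7)² + (y − 0.8)² = 114.46².
Subtracting pairs of circle equations eliminates x²+y² and gives linear equations (the radical axes):
-320.8 x + 667.4 y = -40526.39
-356.6 x + 390.0 y = -5107.90
Solving the 2×2 system: x ≈ -109.8, y ≈ -113.5 km.

-109.8 km east, -113.5 km north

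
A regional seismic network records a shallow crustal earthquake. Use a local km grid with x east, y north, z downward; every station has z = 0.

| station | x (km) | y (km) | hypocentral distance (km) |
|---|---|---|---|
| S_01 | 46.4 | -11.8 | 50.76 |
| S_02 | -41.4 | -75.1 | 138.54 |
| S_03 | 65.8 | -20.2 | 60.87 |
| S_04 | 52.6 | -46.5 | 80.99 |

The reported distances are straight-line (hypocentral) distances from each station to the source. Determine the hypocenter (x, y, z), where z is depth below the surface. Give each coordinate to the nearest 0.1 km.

x ≈ 45.9 km, y ≈ 27.6 km, depth ≈ 32.0 km

Each station gives a sphere (x−x_i)² + (y−y_i)² + z² = d_i² (stations at z=0).
Subtracting the S_01 sphere from S_02 and S_03: z² cancels, leaving linear equations in x and y:
-175.6 x − 126.6 y = -11554.98
38.8 x − 16.8 y = 1316.90
Solving: x ≈ 45.896, y ≈ 27.611 km (keep extra digits for the depth step; rounded: 45.9, 27.6).
Then from the S_01 sphere: z² = 50.76² − (x − 46.4)² − (y + 11.8)² with x = 45.896, y = 27.611, so z ≈ 31.986 ≈ 32.0 km.
Check against S_04 (with the unrounded solution): distance 81.00 ≈ 80.99 km. ✓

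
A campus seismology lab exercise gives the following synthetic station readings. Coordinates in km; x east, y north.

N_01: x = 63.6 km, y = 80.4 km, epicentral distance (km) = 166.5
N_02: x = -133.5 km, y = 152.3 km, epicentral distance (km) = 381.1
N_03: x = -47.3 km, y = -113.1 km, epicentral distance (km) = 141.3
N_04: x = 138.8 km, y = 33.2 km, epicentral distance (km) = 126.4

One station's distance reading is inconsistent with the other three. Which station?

N_02

Solve using three stations at a time. Using N_01, N_03, N_04 (subtract circle equations pairwise → linear system) gives (x, y) ≈ (91.0, -83.9).
Distances from that point to each station vs reported:
  N_01: calculated 166.5 vs reported 166.5 → residual 0.0 km
  N_02: calculated 325.8 vs reported 381.1 → residual 55.3 km
  N_03: calculated 141.4 vs reported 141.3 → residual 0.1 km
  N_04: calculated 126.5 vs reported 126.4 → residual 0.1 km
N_01, N_03, N_04 are mutually consistent (residuals ≈ 0); N_02 is off by 55.3 km.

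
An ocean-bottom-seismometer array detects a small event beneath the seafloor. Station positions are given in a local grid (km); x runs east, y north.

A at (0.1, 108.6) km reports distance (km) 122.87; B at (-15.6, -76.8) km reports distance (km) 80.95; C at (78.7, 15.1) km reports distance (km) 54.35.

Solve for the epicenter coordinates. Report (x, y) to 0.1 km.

30.7 km east, -10.4 km north

Circle about each station: (x − 0.1)² + (y − 108.6)² = 122.87²; (x + 15.6)² + (y + 76.8)² = 80.95²; (x − 78.7)² + (y − 15.1)² = 54.35².
Subtracting the A equation from the B and C equations removes the quadratic terms:
-31.4 x − 370.8 y = 2891.76
157.2 x − 187.0 y = 6770.84
Solving the 2×2 system: x ≈ 30.7, y ≈ -10.4 km.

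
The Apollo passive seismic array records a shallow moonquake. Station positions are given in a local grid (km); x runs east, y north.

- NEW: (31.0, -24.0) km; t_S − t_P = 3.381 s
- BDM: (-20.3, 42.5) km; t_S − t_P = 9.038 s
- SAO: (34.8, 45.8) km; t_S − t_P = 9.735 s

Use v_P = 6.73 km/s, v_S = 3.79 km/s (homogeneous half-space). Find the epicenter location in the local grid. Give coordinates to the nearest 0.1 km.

x ≈ 2.9 km, y ≈ -32.4 km

Distance from S−P lag: d = Δt · v_P v_S / (v_P − v_S) = Δt · (6.73·3.79)/(6.73−3.79) ≈ 8.6757·Δt.
So d_NEW = 29.33, d_BDM = 78.41, d_SAO = 84.46 km.
Circle about each station: (x − 31.0)² + (y + 24.0)² = 29.33²; (x + 20.3)² + (y − 42.5)² = 78.41²; (x − 34.8)² + (y − 45.8)² = 84.46².
Subtracting the NEW equation from the BDM and SAO equations removes the quadratic terms:
-102.6 x + 133.0 y = -4606.54
7.6 x + 139.6 y = -4501.56
Solving the 2×2 system: x ≈ 2.9, y ≈ -32.4 km.
Check against NEW (with the unrounded x, y): √((x − 31.0)²+(y + 24.0)²) = 29.34 ≈ 29.33 km. ✓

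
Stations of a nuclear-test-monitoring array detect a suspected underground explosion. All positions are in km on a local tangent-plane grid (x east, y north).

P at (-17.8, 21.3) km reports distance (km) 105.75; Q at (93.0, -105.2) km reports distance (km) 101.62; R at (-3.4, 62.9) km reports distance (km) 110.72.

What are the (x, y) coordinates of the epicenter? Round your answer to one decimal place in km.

Circle about each station: (x + 17.8)² + (y − 21.3)² = 105.75²; (x − 93.0)² + (y + 105.2)² = 101.62²; (x + 3.4)² + (y − 62.9)² = 110.72².
Subtracting pairs of circle equations eliminates x²+y² and gives linear equations (the radical axes):
221.6 x − 253.0 y = 19801.95
28.8 x + 83.2 y = 2121.58
Solving the 2×2 system: x ≈ 84.9, y ≈ -3.9 km.
Check against P (with the unrounded x, y): √((x + 17.8)²+(y − 21.3)²) = 105.76 ≈ 105.75 km. ✓

84.9 km east, -3.9 km north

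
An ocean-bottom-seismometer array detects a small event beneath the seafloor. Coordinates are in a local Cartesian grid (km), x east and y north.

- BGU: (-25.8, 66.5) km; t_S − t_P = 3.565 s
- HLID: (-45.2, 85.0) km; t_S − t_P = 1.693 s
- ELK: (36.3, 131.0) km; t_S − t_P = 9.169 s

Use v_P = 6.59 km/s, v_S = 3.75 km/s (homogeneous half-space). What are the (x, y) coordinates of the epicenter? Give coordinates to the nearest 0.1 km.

(-35.4, 96.0)

Distance from S−P lag: d = Δt · v_P v_S / (v_P − v_S) = Δt · (6.59·3.75)/(6.59−3.75) ≈ 8.7016·Δt.
So d_BGU = 31.02, d_HLID = 14.73, d_ELK = 79.78 km.
Circle about each station: (x + 25.8)² + (y − 66.5)² = 31.02²; (x + 45.2)² + (y − 85.0)² = 14.73²; (x − 36.3)² + (y − 131.0)² = 79.78².
Subtracting the BGU equation from the HLID and ELK equations removes the quadratic terms:
-38.8 x + 37.0 y = 4925.42
124.2 x + 129.0 y = 7988.19
Solving the 2×2 system: x ≈ -35.4, y ≈ 96.0 km.
Check against BGU (with the unrounded x, y): √((x + 25.8)²+(y − 66.5)²) = 31.02 ≈ 31.02 km. ✓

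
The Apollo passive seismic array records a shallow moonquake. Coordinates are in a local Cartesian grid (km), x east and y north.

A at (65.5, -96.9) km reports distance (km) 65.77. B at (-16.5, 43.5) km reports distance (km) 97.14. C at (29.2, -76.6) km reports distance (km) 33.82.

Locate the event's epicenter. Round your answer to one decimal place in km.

28.1 km east, -42.8 km north

Circle about each station: (x − 65.5)² + (y + 96.9)² = 65.77²; (x + 16.5)² + (y − 43.5)² = 97.14²; (x − 29.2)² + (y + 76.6)² = 33.82².
Subtracting pairs of circle equations eliminates x²+y² and gives linear equations (the radical axes):
-164.0 x + 280.8 y = -16625.85
-72.6 x + 40.6 y = -3777.76
Solving the 2×2 system: x ≈ 28.1, y ≈ -42.8 km.
Check against A (with the unrounded x, y): √((x − 65.5)²+(y + 96.9)²) = 65.77 ≈ 65.77 km. ✓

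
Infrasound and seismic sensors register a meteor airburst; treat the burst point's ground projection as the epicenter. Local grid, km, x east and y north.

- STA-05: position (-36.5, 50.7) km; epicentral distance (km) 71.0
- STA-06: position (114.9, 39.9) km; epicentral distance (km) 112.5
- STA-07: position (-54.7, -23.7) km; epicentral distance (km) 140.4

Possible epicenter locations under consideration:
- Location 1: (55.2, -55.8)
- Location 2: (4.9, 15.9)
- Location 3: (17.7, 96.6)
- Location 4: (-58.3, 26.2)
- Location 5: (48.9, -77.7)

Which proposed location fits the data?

For each candidate, compare |candidate − station| to the reported distance:
Location 1: residuals STA-05 69.5, STA-06 0.3, STA-07 25.9 → max 69.5 km
Location 2: residuals STA-05 16.9, STA-06 0.1, STA-07 68.8 → max 68.8 km
Location 3: residuals STA-05 0.0, STA-06 0.0, STA-07 0.0 → max 0.0 km
Location 4: residuals STA-05 38.2, STA-06 61.2, STA-07 90.4 → max 90.4 km
Location 5: residuals STA-05 83.2, STA-06 22.4, STA-07 23.6 → max 83.2 km
Only Location 3 has all residuals ≈ 0.

Location 3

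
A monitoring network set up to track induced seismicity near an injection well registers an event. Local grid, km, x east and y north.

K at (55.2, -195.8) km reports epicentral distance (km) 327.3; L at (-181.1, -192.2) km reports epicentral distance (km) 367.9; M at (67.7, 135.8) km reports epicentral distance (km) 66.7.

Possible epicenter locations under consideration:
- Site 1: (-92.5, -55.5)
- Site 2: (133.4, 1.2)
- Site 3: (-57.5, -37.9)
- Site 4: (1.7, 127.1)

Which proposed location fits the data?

For each candidate, compare |candidate − station| to the reported distance:
Site 1: residuals K 123.6, L 205.0, M 182.8 → max 205.0 km
Site 2: residuals K 115.3, L 1.3, M 83.1 → max 115.3 km
Site 3: residuals K 133.3, L 170.2, M 147.4 → max 170.2 km
Site 4: residuals K 0.0, L 0.0, M 0.1 → max 0.1 km
Only Site 4 has all residuals ≈ 0.

Site 4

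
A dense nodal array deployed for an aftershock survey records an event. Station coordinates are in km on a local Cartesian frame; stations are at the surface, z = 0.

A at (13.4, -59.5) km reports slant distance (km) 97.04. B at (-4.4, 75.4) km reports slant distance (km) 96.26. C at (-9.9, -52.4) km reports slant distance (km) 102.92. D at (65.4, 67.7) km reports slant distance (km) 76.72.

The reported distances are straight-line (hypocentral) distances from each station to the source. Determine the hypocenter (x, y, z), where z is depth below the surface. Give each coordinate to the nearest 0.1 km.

Each station gives a sphere (x−x_i)² + (y−y_i)² + z² = d_i² (stations at z=0).
Subtracting the A sphere from B and C: z² cancels, leaving linear equations in x and y:
-35.6 x + 269.8 y = 2135.48
-46.6 x + 14.2 y = -2051.80
Solving: x ≈ 48.388, y ≈ 14.300 km (keep extra digits for the depth step; rounded: 48.4, 14.3).
Then from the A sphere: z² = 97.04² − (x − 13.4)² − (y + 59.5)² with x = 48.388, y = 14.300, so z ≈ 52.404 ≈ 52.4 km.

(48.4, 14.3, 52.4)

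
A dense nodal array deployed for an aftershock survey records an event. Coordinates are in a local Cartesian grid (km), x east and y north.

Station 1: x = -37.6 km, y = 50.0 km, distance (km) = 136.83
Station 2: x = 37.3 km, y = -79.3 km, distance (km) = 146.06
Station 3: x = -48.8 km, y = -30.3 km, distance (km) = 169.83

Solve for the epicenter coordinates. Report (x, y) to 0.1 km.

Circle about each station: (x + 37.6)² + (y − 50.0)² = 136.83²; (x − 37.3)² + (y + 79.3)² = 146.06²; (x + 48.8)² + (y + 30.3)² = 169.83².
Subtracting the Station 1 equation from the Station 2 and Station 3 equations removes the quadratic terms:
149.8 x − 258.6 y = 1154.95
-22.4 x − 160.6 y = -10734.01
Solving the 2×2 system: x ≈ 99.2, y ≈ 53.0 km.

x ≈ 99.2 km, y ≈ 53.0 km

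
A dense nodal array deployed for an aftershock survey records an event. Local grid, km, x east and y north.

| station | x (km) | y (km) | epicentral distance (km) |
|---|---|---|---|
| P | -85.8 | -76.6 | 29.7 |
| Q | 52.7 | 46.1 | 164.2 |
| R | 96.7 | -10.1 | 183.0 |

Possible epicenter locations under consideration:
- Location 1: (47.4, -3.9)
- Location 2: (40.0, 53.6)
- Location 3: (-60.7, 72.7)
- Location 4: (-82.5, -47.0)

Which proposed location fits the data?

For each candidate, compare |candidate − station| to the reported distance:
Location 1: residuals P 122.0, Q 113.9, R 133.3 → max 133.3 km
Location 2: residuals P 151.3, Q 149.5, R 97.7 → max 151.3 km
Location 3: residuals P 121.7, Q 47.7, R 5.2 → max 121.7 km
Location 4: residuals P 0.1, Q 0.0, R 0.0 → max 0.1 km
Only Location 4 has all residuals ≈ 0.

Location 4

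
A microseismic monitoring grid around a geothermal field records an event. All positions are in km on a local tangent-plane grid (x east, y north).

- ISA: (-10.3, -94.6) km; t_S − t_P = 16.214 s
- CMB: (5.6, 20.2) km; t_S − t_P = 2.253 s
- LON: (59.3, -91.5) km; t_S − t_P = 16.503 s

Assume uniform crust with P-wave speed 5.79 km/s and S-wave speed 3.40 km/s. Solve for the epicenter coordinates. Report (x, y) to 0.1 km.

Distance from S−P lag: d = Δt · v_P v_S / (v_P − v_S) = Δt · (5.79·3.40)/(5.79−3.40) ≈ 8.2368·Δt.
So d_ISA = 133.55, d_CMB = 18.56, d_LON = 135.93 km.
Circle about each station: (x + 10.3)² + (y + 94.6)² = 133.55²; (x − 5.6)² + (y − 20.2)² = 18.56²; (x − 59.3)² + (y + 91.5)² = 135.93².
Subtracting the ISA equation from the CMB and LON equations removes the quadratic terms:
31.8 x + 229.6 y = 8875.28
139.2 x + 6.2 y = 2192.13
Solving the 2×2 system: x ≈ 14.1, y ≈ 36.7 km.

(14.1, 36.7)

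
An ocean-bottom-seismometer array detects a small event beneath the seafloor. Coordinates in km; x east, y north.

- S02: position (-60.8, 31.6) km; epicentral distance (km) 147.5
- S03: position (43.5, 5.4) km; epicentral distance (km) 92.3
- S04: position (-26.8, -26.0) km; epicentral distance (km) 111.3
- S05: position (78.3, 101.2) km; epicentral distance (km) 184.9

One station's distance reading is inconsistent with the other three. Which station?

Solve using three stations at a time. Using S03, S04, S05 (subtract circle equations pairwise → linear system) gives (x, y) ≈ (68.5, -83.4).
Distances from that point to each station vs reported:
  S02: calculated 173.1 vs reported 147.5 → residual 25.6 km
  S03: calculated 92.3 vs reported 92.3 → residual 0.0 km
  S04: calculated 111.3 vs reported 111.3 → residual 0.0 km
  S05: calculated 184.9 vs reported 184.9 → residual 0.0 km
S03, S04, S05 are mutually consistent (residuals ≈ 0); S02 is off by 25.6 km.

S02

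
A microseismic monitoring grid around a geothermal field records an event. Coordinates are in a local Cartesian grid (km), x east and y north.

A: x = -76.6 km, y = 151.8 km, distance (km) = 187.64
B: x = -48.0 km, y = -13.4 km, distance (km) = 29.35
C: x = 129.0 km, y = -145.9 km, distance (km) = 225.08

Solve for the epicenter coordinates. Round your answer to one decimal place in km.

-67.2 km east, -35.6 km north

Circle about each station: (x + 76.6)² + (y − 151.8)² = 187.64²; (x + 48.0)² + (y + 13.4)² = 29.35²; (x − 129.0)² + (y + 145.9)² = 225.08².
Subtracting the A equation from the B and C equations removes the quadratic terms:
57.2 x − 330.4 y = 7920.11
411.2 x − 595.4 y = -6435.23
Solving the 2×2 system: x ≈ -67.2, y ≈ -35.6 km.
Check against A (with the unrounded x, y): √((x + 76.6)²+(y − 151.8)²) = 187.64 ≈ 187.64 km. ✓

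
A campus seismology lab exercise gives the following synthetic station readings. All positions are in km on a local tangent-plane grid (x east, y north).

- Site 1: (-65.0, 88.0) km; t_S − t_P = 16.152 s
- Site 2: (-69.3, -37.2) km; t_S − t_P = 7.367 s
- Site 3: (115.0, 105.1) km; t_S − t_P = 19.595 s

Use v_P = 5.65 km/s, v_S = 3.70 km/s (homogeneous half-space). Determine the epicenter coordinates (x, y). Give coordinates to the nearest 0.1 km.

x ≈ 1.7 km, y ≈ -71.8 km

Distance from S−P lag: d = Δt · v_P v_S / (v_P − v_S) = Δt · (5.65·3.70)/(5.65−3.70) ≈ 10.7205·Δt.
So d_Site 1 = 173.16, d_Site 2 = 78.98, d_Site 3 = 210.07 km.
Circle about each station: (x + 65.0)² + (y − 88.0)² = 173.16²; (x + 69.3)² + (y + 37.2)² = 78.98²; (x − 115.0)² + (y − 105.1)² = 210.07².
Subtracting pairs of circle equations eliminates x²+y² and gives linear equations (the radical axes):
-8.6 x − 250.4 y = 17963.88
360.0 x + 34.2 y = -1843.01
Solving the 2×2 system: x ≈ 1.7, y ≈ -71.8 km.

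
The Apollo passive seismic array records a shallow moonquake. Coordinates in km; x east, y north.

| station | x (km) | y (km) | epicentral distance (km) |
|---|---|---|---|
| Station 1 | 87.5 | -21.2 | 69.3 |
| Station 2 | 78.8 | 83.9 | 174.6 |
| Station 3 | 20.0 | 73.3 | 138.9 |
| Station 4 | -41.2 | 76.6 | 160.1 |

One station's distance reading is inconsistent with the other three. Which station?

Solve using three stations at a time. Using Station 1, Station 3, Station 4 (subtract circle equations pairwise → linear system) gives (x, y) ≈ (33.6, -65.0).
Distances from that point to each station vs reported:
  Station 1: calculated 69.4 vs reported 69.3 → residual 0.1 km
  Station 2: calculated 155.6 vs reported 174.6 → residual 19.0 km
  Station 3: calculated 139.0 vs reported 138.9 → residual 0.1 km
  Station 4: calculated 160.1 vs reported 160.1 → residual 0.0 km
Station 1, Station 3, Station 4 are mutually consistent (residuals ≈ 0); Station 2 is off by 19.0 km.

Station 2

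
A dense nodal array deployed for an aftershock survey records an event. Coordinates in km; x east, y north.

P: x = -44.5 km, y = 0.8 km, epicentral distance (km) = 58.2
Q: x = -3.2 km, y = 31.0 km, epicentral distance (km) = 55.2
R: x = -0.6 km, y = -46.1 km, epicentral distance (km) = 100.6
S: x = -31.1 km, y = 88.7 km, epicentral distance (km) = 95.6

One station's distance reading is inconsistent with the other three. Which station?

Solve using three stations at a time. Using Q, R, S (subtract circle equations pairwise → linear system) gives (x, y) ≈ (51.2, 40.1).
Distances from that point to each station vs reported:
  P: calculated 103.5 vs reported 58.2 → residual 45.3 km
  Q: calculated 55.2 vs reported 55.2 → residual 0.0 km
  R: calculated 100.6 vs reported 100.6 → residual 0.0 km
  S: calculated 95.6 vs reported 95.6 → residual 0.0 km
Q, R, S are mutually consistent (residuals ≈ 0); P is off by 45.3 km.

P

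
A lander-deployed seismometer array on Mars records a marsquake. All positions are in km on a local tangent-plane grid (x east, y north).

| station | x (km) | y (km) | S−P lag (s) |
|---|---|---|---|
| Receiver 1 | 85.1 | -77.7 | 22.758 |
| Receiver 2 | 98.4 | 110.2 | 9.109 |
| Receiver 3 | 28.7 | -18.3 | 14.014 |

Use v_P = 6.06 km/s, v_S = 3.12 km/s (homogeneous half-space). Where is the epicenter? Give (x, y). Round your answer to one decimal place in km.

Distance from S−P lag: d = Δt · v_P v_S / (v_P − v_S) = Δt · (6.06·3.12)/(6.06−3.12) ≈ 6.4310·Δt.
So d_Receiver 1 = 146.36, d_Receiver 2 = 58.58, d_Receiver 3 = 90.12 km.
Circle about each station: (x − 85.1)² + (y + 77.7)² = 146.36²; (x − 98.4)² + (y − 110.2)² = 58.58²; (x − 28.7)² + (y + 18.3)² = 90.12².
Subtracting pairs of circle equations eliminates x²+y² and gives linear equations (the radical axes):
26.6 x + 375.8 y = 26536.93
-112.8 x + 118.8 y = 1178.92
Solving the 2×2 system: x ≈ 59.5, y ≈ 66.4 km.
Check against Receiver 1 (with the unrounded x, y): √((x − 85.1)²+(y + 77.7)²) = 146.36 ≈ 146.36 km. ✓

x ≈ 59.5 km, y ≈ 66.4 km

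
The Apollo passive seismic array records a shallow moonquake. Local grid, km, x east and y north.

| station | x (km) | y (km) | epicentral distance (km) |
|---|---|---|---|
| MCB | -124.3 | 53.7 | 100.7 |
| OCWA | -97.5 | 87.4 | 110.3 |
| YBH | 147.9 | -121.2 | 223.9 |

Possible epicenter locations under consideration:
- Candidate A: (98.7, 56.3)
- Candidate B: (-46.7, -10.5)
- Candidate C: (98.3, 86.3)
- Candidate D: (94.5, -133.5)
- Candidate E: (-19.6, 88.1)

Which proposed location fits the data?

For each candidate, compare |candidate − station| to the reported distance:
Candidate A: residuals MCB 122.3, OCWA 88.3, YBH 39.7 → max 122.3 km
Candidate B: residuals MCB 0.0, OCWA 0.0, YBH 0.0 → max 0.0 km
Candidate C: residuals MCB 124.3, OCWA 85.5, YBH 10.6 → max 124.3 km
Candidate D: residuals MCB 187.3, OCWA 182.4, YBH 169.1 → max 187.3 km
Candidate E: residuals MCB 9.5, OCWA 32.4, YBH 44.2 → max 44.2 km
Only Candidate B has all residuals ≈ 0.

Candidate B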